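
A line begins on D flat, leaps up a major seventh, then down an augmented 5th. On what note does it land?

Fb

A major seventh up from Db is C (letter C, 11 semitones up).
An augmented fifth down from C is Fb (letter F, 8 semitones down).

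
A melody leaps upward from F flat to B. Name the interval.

doubly augmented fourth

The letter names run F→B, a span of 3 letter steps, so the interval is some kind of fourth.
Fb to B is 7 semitones. A perfect fourth is 5, so 7 makes it doubly augmented.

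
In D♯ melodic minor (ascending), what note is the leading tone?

C##

Degree 7 takes the letter 6 steps above D, which is C.
In melodic minor (ascending), degree 7 sits 11 semitones above the tonic. D# + 11 semitones is pitch class 2, spelled on C as C##.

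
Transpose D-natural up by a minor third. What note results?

F

A third above D lands on the letter F.
A minor third spans 3 semitones, so D moves to pitch class 5. On the letter F that is F.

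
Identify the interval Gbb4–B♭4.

augmented third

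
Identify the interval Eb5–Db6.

Counting letters E–F–G–A–B–C–D gives a seventh.
Eb→Db = 10 semitones, 1 narrower than the major seventh (11), so minor.

minor seventh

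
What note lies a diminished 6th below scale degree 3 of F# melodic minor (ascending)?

C##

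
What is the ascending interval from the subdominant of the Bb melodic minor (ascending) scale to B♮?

The subdominant of Bb melodic minor (ascending) is Eb.
Eb up to B: letters E→B make it a fifth; 8 semitones makes it augmented.

augmented fifth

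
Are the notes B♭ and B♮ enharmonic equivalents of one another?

No

Two spellings are enharmonically equivalent only if they share a pitch class.
Here Bb → 10, B → 11; 10 ≠ 11, so they are not.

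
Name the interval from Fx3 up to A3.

diminished third

Counting letters F–G–A gives a third.
F##→A = 2 semitones, 2 narrower than the major third (4), so diminished.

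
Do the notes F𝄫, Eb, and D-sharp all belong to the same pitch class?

Yes

Fbb = pitch class 3 and Eb = pitch class 3 and D# = pitch class 3 — the same pitch class, so they are enharmonic equivalents.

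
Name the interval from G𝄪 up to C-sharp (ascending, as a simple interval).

diminished fourth

Counting letters G–A–B–C gives a fourth.
G##→C# = 4 semitones, 1 narrower than the perfect fourth (5), so diminished.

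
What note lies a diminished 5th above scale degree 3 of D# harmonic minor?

C

Scale degree 3 of D# harmonic minor is F#.
A diminished fifth (6 semitones) above F# lands on the letter C, giving C.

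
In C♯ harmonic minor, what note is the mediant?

The C# harmonic minor scale runs C# D# E F# G# A B#.
Degree 3 is E.

E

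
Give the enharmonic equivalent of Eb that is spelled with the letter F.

Plain F sits 2 semitones above Eb, so on the letter F the same pitch needs a double flat: Fbb.

Fbb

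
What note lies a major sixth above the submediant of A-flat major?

D

The submediant of Ab major is F.
A major sixth (9 semitones) above F lands on the letter D, giving D.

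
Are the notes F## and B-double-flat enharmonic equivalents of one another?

F## is pitch class 7; Bbb is pitch class 9.
The pitch classes differ (7 vs. 9), so they are not enharmonic equivalents.

No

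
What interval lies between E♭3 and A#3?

Counting letters E–F–G–A gives a fourth.
Eb→A# = 7 semitones, 2 wider than the perfect fourth (5), so doubly augmented.

doubly augmented fourth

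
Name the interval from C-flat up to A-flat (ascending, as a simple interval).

Counting letters C–D–E–F–G–A gives a sixth.
Cb→Ab = 9 semitones, exactly the major sixth.

major sixth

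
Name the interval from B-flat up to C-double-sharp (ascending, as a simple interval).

Counting letters B–C gives a second.
Bb→C## = 4 semitones, 2 wider than the major second (2), so doubly augmented.

doubly augmented second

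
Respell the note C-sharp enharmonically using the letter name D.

Db

C# is pitch class 1. The letter D alone is pitch class 2.
To reach pitch class 1 from D requires an offset of -1 semitone, i.e. flat: Db.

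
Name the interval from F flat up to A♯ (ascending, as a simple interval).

The letter names run F→A, a span of 2 letter steps, so the interval is some kind of third.
Fb to A# is 6 semitones. A major third is 4, so 6 makes it doubly augmented.

doubly augmented third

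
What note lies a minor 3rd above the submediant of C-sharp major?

The submediant of C# major is A#.
A minor third (3 semitones) above A# lands on the letter C, giving C#.

C#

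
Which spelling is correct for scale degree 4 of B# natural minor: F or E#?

Each scale degree takes a distinct letter name. Degree 4 of a scale on B must use the letter E.
E# and F are enharmonically the same pitch, but only E# uses the letter E, so it is the correct spelling here.

E#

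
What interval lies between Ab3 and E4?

augmented fifth

Counting letters A–B–C–D–E gives a fifth.
Ab→E = 8 semitones, 1 wider than the perfect fifth (7), so augmented.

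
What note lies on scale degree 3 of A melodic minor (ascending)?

C

The A melodic minor (ascending) scale runs A B C D E F# G#.
Degree 3 is C.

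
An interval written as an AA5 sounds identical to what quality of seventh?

A doubly augmented fifth spans 9 semitones.
A seventh spanning 9 semitones is diminished (the major seventh is 11).

diminished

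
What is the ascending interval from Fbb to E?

doubly augmented seventh

The letter names run F→E, a span of 6 letter steps, so the interval is some kind of seventh.
Fbb to E is 13 semitones. A major seventh is 11, so 13 makes it doubly augmented.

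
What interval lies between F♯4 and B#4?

augmented fourth

Counting letters F–G–A–B gives a fourth.
F#→B# = 6 semitones, 1 wider than the perfect fourth (5), so augmented.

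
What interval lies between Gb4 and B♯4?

The letter names run G→B, a span of 2 letter steps, so the interval is some kind of third.
Gb to B# is 6 semitones. A major third is 4, so 6 makes it doubly augmented.

doubly augmented third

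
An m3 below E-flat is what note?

A third below E lands on the letter C.
A minor third spans 3 semitones, so Eb moves to pitch class 0. On the letter C that is C.

C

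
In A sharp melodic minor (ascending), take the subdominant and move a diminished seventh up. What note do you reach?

C

The subdominant of A# melodic minor (ascending) is D#.
A diminished seventh (9 semitones) above D# lands on the letter C, giving C.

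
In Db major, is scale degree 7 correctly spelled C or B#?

Each scale degree takes a distinct letter name. Degree 7 of a scale on D must use the letter C.
C and B# are enharmonically the same pitch, but only C uses the letter C, so it is the correct spelling here.

C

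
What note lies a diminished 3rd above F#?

A third above F lands on the letter A.
A diminished third spans 2 semitones, so F# moves to pitch class 8. On the letter A that is Ab.

Ab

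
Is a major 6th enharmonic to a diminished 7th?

Yes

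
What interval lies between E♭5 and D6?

Counting letters E–F–G–A–B–C–D gives a seventh.
Eb→D = 11 semitones, exactly the major seventh.

major seventh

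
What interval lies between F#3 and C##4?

The letter names run F→C, a span of 4 letter steps, so the interval is some kind of fifth.
F# to C## is 8 semitones. A perfect fifth is 7, so 8 makes it augmented.

augmented fifth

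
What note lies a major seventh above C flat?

C up a major seventh is B, so the target letter is B.
From Cb, a major seventh is 11 semitones up: Bb.

Bb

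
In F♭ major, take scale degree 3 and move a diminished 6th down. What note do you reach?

C#

Scale degree 3 of Fb major is Ab.
A diminished sixth (7 semitones) below Ab lands on the letter C, giving C#.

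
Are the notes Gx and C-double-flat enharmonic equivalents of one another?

No

Two spellings are enharmonically equivalent only if they share a pitch class.
Here G## → 9, Cbb → 10; 9 ≠ 10, so they are not.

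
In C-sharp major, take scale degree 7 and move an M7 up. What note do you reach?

A##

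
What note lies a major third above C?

C up a major third is E, so the target letter is E.
From C, a major third is 4 semitones up: E.

E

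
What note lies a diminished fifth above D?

D up a perfect fifth is A, so the target letter is A.
From D, a diminished fifth is 6 semitones up: Ab.

Ab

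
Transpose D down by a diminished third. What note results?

B#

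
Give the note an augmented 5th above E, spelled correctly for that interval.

E up a perfect fifth is B, so the target letter is B.
From E, an augmented fifth is 8 semitones up: B#.

B#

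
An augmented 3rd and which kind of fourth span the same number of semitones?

An augmented third spans 5 semitones.
A fourth spanning 5 semitones is perfect (the perfect fourth is 5).

perfect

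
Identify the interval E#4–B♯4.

perfect fifth

The letter names run E→B, a span of 4 letter steps, so the interval is some kind of fifth.
E# to B# is 7 semitones. A perfect fifth is 7, so 7 makes it perfect.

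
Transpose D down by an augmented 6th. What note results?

A sixth below D lands on the letter F.
An augmented sixth spans 10 semitones, so D moves to pitch class 4. On the letter F that is Fb.

Fb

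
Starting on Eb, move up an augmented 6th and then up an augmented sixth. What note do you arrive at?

An augmented sixth up from Eb is C# (letter C, 10 semitones up).
An augmented sixth up from C# is A## (letter A, 10 semitones up).

A##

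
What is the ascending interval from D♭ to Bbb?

Counting letters D–E–F–G–A–B gives a sixth.
Db→Bbb = 8 semitones, 1 narrower than the major sixth (9), so minor.

minor sixth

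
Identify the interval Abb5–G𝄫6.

minor seventh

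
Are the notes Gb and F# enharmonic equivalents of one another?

Yes

Gb = pitch class 6 and F# = pitch class 6 — the same pitch class, so they are enharmonic equivalents.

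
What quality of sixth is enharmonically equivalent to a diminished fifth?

doubly diminished

A diminished fifth spans 6 semitones.
A sixth spanning 6 semitones is doubly diminished (the major sixth is 9).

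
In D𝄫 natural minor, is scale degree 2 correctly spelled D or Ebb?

Ebb

Each scale degree takes a distinct letter name. Degree 2 of a scale on D must use the letter E.
Ebb and D are enharmonically the same pitch, but only Ebb uses the letter E, so it is the correct spelling here.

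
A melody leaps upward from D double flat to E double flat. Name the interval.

The letter names run D→E, a span of 1 letter step, so the interval is some kind of second.
Dbb to Ebb is 2 semitones. A major second is 2, so 2 makes it major.

major second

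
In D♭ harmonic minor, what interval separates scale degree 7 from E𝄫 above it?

Scale degree 7 of Db harmonic minor is C.
C up to Ebb: letters C→E make it a third; 2 semitones makes it diminished.

diminished third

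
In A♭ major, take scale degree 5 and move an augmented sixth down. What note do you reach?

Scale degree 5 of Ab major is Eb.
An augmented sixth (10 semitones) below Eb lands on the letter G, giving Gbb.

Gbb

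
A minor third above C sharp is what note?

A third above C lands on the letter E.
A minor third spans 3 semitones, so C# moves to pitch class 4. On the letter E that is E.

E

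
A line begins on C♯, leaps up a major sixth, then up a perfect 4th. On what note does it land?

D#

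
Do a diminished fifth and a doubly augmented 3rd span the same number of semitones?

A diminished fifth spans 6 semitones; a doubly augmented third spans 6.
They are enharmonically equivalent.

Yes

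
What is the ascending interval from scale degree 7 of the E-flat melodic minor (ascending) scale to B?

major sixth

Scale degree 7 of Eb melodic minor (ascending) is D.
D up to B: letters D→B make it a sixth; 9 semitones makes it major.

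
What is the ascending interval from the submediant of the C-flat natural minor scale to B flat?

The submediant of Cb natural minor is Abb.
Abb up to Bb: letters A→B make it a second; 3 semitones makes it augmented.

augmented second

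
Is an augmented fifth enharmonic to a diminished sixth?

No

An augmented fifth spans 8 semitones; a diminished sixth spans 7.
The spans differ, so they are not enharmonic equivalents.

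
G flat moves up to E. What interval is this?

The letter names run G→E, a span of 5 letter steps, so the interval is some kind of sixth.
Gb to E is 10 semitones. A major sixth is 9, so 10 makes it augmented.

augmented sixth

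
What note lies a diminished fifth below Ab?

A down a perfect fifth is D, so the target letter is D.
From Ab, a diminished fifth is 6 semitones down: D.

D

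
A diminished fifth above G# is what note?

G up a perfect fifth is D, so the target letter is D.
From G#, a diminished fifth is 6 semitones up: D.

D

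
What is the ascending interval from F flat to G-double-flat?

The letter names run F→G, a span of 1 letter step, so the interval is some kind of second.
Fb to Gbb is 1 semitone. A major second is 2, so 1 makes it minor.

minor second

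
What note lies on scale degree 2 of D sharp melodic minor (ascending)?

E#

The D# melodic minor (ascending) scale runs D# E# F# G# A# B# C##.
Degree 2 is E#.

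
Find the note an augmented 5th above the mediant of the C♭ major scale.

B

The mediant of Cb major is Eb.
An augmented fifth (8 semitones) above Eb lands on the letter B, giving B.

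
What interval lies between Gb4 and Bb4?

Counting letters G–A–B gives a third.
Gb→Bb = 4 semitones, exactly the major third.

major third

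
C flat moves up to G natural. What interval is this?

augmented fifth

The letter names run C→G, a span of 4 letter steps, so the interval is some kind of fifth.
Cb to G is 8 semitones. A perfect fifth is 7, so 8 makes it augmented.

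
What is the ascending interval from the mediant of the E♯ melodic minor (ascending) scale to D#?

The mediant of E# melodic minor (ascending) is G#.
G# up to D#: letters G→D make it a fifth; 7 semitones makes it perfect.

perfect fifth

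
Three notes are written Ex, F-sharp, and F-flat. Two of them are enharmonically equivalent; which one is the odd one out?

Fb

In 12-tone equal temperament, enharmonic equivalents share a pitch class. E## is pitch class 6; F# is pitch class 6; Fb is pitch class 4.
E## and F# share pitch class 6, while Fb is pitch class 4.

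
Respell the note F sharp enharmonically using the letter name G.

F# is pitch class 6. The letter G alone is pitch class 7.
To reach pitch class 6 from G requires an offset of -1 semitone, i.e. flat: Gb.

Gb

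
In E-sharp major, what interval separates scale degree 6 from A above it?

Scale degree 6 of E# major is C##.
C## up to A: letters C→A make it a sixth; 7 semitones makes it diminished.

diminished sixth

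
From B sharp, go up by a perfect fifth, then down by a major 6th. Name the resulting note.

A#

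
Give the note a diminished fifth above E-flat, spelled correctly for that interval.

A fifth above E lands on the letter B.
A diminished fifth spans 6 semitones, so Eb moves to pitch class 9. On the letter B that is Bbb.

Bbb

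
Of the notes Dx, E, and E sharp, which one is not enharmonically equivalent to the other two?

In 12-tone equal temperament, enharmonic equivalents share a pitch class. D## is pitch class 4; E is pitch class 4; E# is pitch class 5.
D## and E share pitch class 4, while E# is pitch class 5.

E#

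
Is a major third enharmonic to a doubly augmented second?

A major third spans 4 semitones; a doubly augmented second spans 4.
They are enharmonically equivalent.

Yes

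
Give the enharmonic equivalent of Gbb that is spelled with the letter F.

Plain F sits at the same pitch as Gbb, so on the letter F the same pitch needs a natural: F.

F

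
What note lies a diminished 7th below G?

G down a major seventh is Ab, so the target letter is A.
From G, a diminished seventh is 9 semitones down: A#.

A#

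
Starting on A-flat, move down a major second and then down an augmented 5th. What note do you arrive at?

Cbb

A major second down from Ab is Gb (letter G, 2 semitones down).
An augmented fifth down from Gb is Cbb (letter C, 8 semitones down).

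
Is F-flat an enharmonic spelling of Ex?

Fb is pitch class 4; E## is pitch class 6.
The pitch classes differ (4 vs. 6), so they are not enharmonic equivalents.

No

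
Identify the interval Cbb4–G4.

doubly augmented fifth

The letter names run C→G, a span of 4 letter steps, so the interval is some kind of fifth.
Cbb to G is 9 semitones. A perfect fifth is 7, so 9 makes it doubly augmented.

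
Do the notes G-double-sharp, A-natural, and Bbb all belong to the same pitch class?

Yes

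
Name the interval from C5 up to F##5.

doubly augmented fourth

The letter names run C→F, a span of 3 letter steps, so the interval is some kind of fourth.
C to F## is 7 semitones. A perfect fourth is 5, so 7 makes it doubly augmented.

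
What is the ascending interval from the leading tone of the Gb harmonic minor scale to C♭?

The leading tone of Gb harmonic minor is F.
F up to Cb: letters F→C make it a fifth; 6 semitones makes it diminished.

diminished fifth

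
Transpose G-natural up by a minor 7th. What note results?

A seventh above G lands on the letter F.
A minor seventh spans 10 semitones, so G moves to pitch class 5. On the letter F that is F.

F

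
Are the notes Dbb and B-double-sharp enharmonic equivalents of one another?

Two spellings are enharmonically equivalent only if they share a pitch class.
Here Dbb → 0, B## → 1; 0 ≠ 1, so they are not.

No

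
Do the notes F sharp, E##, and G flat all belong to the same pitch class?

F# = pitch class 6 and E## = pitch class 6 and Gb = pitch class 6 — the same pitch class, so they are enharmonic equivalents.

Yes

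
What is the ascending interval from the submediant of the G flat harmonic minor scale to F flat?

The submediant of Gb harmonic minor is Ebb.
Ebb up to Fb: letters E→F make it a second; 2 semitones makes it major.

major second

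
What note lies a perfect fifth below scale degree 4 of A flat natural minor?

Scale degree 4 of Ab natural minor is Db.
A perfect fifth (7 semitones) below Db lands on the letter G, giving Gb.

Gb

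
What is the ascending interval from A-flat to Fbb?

The letter names run A→F, a span of 5 letter steps, so the interval is some kind of sixth.
Ab to Fbb is 7 semitones. A major sixth is 9, so 7 makes it diminished.

diminished sixth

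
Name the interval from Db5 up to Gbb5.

diminished fourth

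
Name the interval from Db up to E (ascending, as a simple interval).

augmented second

Counting letters D–E gives a second.
Db→E = 3 semitones, 1 wider than the major second (2), so augmented.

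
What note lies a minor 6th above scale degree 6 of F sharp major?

Scale degree 6 of F# major is D#.
A minor sixth (8 semitones) above D# lands on the letter B, giving B.

B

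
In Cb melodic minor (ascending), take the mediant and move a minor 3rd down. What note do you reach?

Cb

The mediant of Cb melodic minor (ascending) is Ebb.
A minor third (3 semitones) below Ebb lands on the letter C, giving Cb.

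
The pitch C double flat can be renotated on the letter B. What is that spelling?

Bb

Plain B sits 1 semitone above Cbb, so on the letter B the same pitch needs a flat: Bb.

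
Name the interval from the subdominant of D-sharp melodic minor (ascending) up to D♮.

The subdominant of D# melodic minor (ascending) is G#.
G# up to D: letters G→D make it a fifth; 6 semitones makes it diminished.

diminished fifth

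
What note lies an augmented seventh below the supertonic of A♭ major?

Cbb

The supertonic of Ab major is Bb.
An augmented seventh (12 semitones) below Bb lands on the letter C, giving Cbb.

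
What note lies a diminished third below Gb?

A third below G lands on the letter E.
A diminished third spans 2 semitones, so Gb moves to pitch class 4. On the letter E that is E.

E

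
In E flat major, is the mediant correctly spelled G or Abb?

G

Each scale degree takes a distinct letter name. Degree 3 of a scale on E must use the letter G.
G and Abb are enharmonically the same pitch, but only G uses the letter G, so it is the correct spelling here.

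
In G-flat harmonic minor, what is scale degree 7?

The Gb harmonic minor scale runs Gb Ab Bbb Cb Db Ebb F.
Degree 7 is F.

F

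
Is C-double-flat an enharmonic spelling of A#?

Yes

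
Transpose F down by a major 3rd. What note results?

F down a major third is Db, so the target letter is D.
From F, a major third is 4 semitones down: Db.

Db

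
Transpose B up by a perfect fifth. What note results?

B up a perfect fifth is F#, so the target letter is F.
From B, a perfect fifth is 7 semitones up: F#.

F#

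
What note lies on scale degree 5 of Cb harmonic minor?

Gb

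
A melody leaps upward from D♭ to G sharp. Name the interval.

doubly augmented fourth

The letter names run D→G, a span of 3 letter steps, so the interval is some kind of fourth.
Db to G# is 7 semitones. A perfect fourth is 5, so 7 makes it doubly augmented.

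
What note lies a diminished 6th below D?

A sixth below D lands on the letter F.
A diminished sixth spans 7 semitones, so D moves to pitch class 7. On the letter F that is F##.

F##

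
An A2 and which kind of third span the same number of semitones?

minor

An augmented second spans 3 semitones.
A third spanning 3 semitones is minor (the major third is 4).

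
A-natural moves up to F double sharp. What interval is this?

augmented sixth

The letter names run A→F, a span of 5 letter steps, so the interval is some kind of sixth.
A to F## is 10 semitones. A major sixth is 9, so 10 makes it augmented.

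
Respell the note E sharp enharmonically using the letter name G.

Plain G sits 2 semitones above E#, so on the letter G the same pitch needs a double flat: Gbb.

Gbb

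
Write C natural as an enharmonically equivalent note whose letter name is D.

C is pitch class 0. The letter D alone is pitch class 2.
To reach pitch class 0 from D requires an offset of -2 semitones, i.e. double flat: Dbb.

Dbb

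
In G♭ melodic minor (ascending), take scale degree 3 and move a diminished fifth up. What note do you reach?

Fbb

Scale degree 3 of Gb melodic minor (ascending) is Bbb.
A diminished fifth (6 semitones) above Bbb lands on the letter F, giving Fbb.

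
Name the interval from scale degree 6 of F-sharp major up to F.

diminished third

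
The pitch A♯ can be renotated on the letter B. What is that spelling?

Bb

Plain B sits 1 semitone above A#, so on the letter B the same pitch needs a flat: Bb.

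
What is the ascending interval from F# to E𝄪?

augmented seventh

Counting letters F–G–A–B–C–D–E gives a seventh.
F#→E## = 12 semitones, 1 wider than the major seventh (11), so augmented.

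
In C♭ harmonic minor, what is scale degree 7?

Degree 7 takes the letter 6 steps above C, which is B.
In harmonic minor, degree 7 sits 11 semitones above the tonic. Cb + 11 semitones is pitch class 10, spelled on B as Bb.

Bb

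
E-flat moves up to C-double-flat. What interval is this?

diminished sixth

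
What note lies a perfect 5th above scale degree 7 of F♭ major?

Bb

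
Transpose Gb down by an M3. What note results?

Ebb

G down a major third is Eb, so the target letter is E.
From Gb, a major third is 4 semitones down: Ebb.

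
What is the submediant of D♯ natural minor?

Degree 6 takes the letter 5 steps above D, which is B.
In natural minor, degree 6 sits 8 semitones above the tonic. D# + 8 semitones is pitch class 11, spelled on B as B.

B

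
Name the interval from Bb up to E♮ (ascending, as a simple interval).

The letter names run B→E, a span of 3 letter steps, so the interval is some kind of fourth.
Bb to E is 6 semitones. A perfect fourth is 5, so 6 makes it augmented.

augmented fourth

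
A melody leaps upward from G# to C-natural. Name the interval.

The letter names run G→C, a span of 3 letter steps, so the interval is some kind of fourth.
G# to C is 4 semitones. A perfect fourth is 5, so 4 makes it diminished.

diminished fourth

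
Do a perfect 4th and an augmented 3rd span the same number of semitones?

A perfect fourth spans 5 semitones; an augmented third spans 5.
They are enharmonically equivalent.

Yes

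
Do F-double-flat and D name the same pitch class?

Two spellings are enharmonically equivalent only if they share a pitch class.
Here Fbb → 3, D → 2; 2 ≠ 3, so they are not.

No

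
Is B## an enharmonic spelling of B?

No

Two spellings are enharmonically equivalent only if they share a pitch class.
Here B## → 1, B → 11; 1 ≠ 11, so they are not.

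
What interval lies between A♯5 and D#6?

Counting letters A–B–C–D gives a fourth.
A#→D# = 5 semitones, exactly the perfect fourth.

perfect fourth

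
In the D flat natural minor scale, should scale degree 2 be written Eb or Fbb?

Eb

Each scale degree takes a distinct letter name. Degree 2 of a scale on D must use the letter E.
Eb and Fbb are enharmonically the same pitch, but only Eb uses the letter E, so it is the correct spelling here.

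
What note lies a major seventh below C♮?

Db

A seventh below C lands on the letter D.
A major seventh spans 11 semitones, so C moves to pitch class 1. On the letter D that is Db.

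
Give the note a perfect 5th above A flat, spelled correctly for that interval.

A fifth above A lands on the letter E.
A perfect fifth spans 7 semitones, so Ab moves to pitch class 3. On the letter E that is Eb.

Eb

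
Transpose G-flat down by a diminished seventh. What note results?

A

A seventh below G lands on the letter A.
A diminished seventh spans 9 semitones, so Gb moves to pitch class 9. On the letter A that is A.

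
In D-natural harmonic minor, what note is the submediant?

Bb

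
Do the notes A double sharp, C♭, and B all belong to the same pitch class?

Yes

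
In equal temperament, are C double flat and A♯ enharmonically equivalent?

Cbb is pitch class 10; A# is pitch class 10.
All spellings map to pitch class 10, so they are enharmonically equivalent.

Yes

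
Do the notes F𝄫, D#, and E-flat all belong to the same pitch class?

Fbb = pitch class 3 and D# = pitch class 3 and Eb = pitch class 3 — the same pitch class, so they are enharmonic equivalents.

Yes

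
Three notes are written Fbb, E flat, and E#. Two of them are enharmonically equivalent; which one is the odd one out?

E#

In 12-tone equal temperament, enharmonic equivalents share a pitch class. Fbb is pitch class 3; Eb is pitch class 3; E# is pitch class 5.
Fbb and Eb share pitch class 3, while E# is pitch class 5.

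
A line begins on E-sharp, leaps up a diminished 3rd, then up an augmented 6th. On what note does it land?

E#

A diminished third up from E# is G (letter G, 2 semitones up).
An augmented sixth up from G is E# (letter E, 10 semitones up).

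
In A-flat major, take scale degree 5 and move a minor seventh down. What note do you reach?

Scale degree 5 of Ab major is Eb.
A minor seventh (10 semitones) below Eb lands on the letter F, giving F.

F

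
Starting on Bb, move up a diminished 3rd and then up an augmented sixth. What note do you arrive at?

Bb

A diminished third up from Bb is Dbb (letter D, 2 semitones up).
An augmented sixth up from Dbb is Bb (letter B, 10 semitones up).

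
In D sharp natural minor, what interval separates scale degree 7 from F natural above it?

diminished fourth

Scale degree 7 of D# natural minor is C#.
C# up to F: letters C→F make it a fourth; 4 semitones makes it diminished.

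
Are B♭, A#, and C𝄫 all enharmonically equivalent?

Yes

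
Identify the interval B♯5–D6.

diminished third

The letter names run B→D, a span of 2 letter steps, so the interval is some kind of third.
B# to D is 2 semitones. A major third is 4, so 2 makes it diminished.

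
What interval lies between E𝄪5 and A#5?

diminished fourth

Counting letters E–F–G–A gives a fourth.
E##→A# = 4 semitones, 1 narrower than the perfect fourth (5), so diminished.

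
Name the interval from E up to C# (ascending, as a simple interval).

Counting letters E–F–G–A–B–C gives a sixth.
E→C# = 9 semitones, exactly the major sixth.

major sixth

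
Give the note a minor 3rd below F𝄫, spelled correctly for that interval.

A third below F lands on the letter D.
A minor third spans 3 semitones, so Fbb moves to pitch class 0. On the letter D that is Dbb.

Dbb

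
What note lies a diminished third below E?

E down a major third is C, so the target letter is C.
From E, a diminished third is 2 semitones down: C##.

C##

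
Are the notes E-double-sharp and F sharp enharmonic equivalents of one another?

Yes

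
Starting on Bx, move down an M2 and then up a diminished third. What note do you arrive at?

C#

A major second down from B## is A## (letter A, 2 semitones down).
A diminished third up from A## is C# (letter C, 2 semitones up).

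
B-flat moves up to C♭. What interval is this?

minor second

The letter names run B→C, a span of 1 letter step, so the interval is some kind of second.
Bb to Cb is 1 semitone. A major second is 2, so 1 makes it minor.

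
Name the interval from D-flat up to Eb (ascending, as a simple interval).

major second

The letter names run D→E, a span of 1 letter step, so the interval is some kind of second.
Db to Eb is 2 semitones. A major second is 2, so 2 makes it major.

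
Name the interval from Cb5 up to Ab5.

Counting letters C–D–E–F–G–A gives a sixth.
Cb→Ab = 9 semitones, exactly the major sixth.

major sixth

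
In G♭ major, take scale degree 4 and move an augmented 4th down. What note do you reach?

Scale degree 4 of Gb major is Cb.
An augmented fourth (6 semitones) below Cb lands on the letter G, giving Gbb.

Gbb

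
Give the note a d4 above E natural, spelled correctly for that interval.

Ab

A fourth above E lands on the letter A.
A diminished fourth spans 4 semitones, so E moves to pitch class 8. On the letter A that is Ab.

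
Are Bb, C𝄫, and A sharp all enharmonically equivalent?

Bb is pitch class 10; Cbb is pitch class 10; A# is pitch class 10.
All spellings map to pitch class 10, so they are enharmonically equivalent.

Yes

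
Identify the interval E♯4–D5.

Counting letters E–F–G–A–B–C–D gives a seventh.
E#→D = 9 semitones, 2 narrower than the major seventh (11), so diminished.

diminished seventh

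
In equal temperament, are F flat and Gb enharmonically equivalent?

No

Two spellings are enharmonically equivalent only if they share a pitch class.
Here Fb → 4, Gb → 6; 4 ≠ 6, so they are not.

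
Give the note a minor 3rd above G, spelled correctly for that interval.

Bb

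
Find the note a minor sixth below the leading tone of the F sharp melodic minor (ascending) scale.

G##

The leading tone of F# melodic minor (ascending) is E#.
A minor sixth (8 semitones) below E# lands on the letter G, giving G##.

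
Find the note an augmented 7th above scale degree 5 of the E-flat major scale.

A#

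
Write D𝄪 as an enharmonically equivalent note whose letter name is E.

E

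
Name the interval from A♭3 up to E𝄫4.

Counting letters A–B–C–D–E gives a fifth.
Ab→Ebb = 6 semitones, 1 narrower than the perfect fifth (7), so diminished.

diminished fifth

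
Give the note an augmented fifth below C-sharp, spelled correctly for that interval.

F

C down a perfect fifth is F, so the target letter is F.
From C#, an augmented fifth is 8 semitones down: F.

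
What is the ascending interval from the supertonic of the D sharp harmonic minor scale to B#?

perfect fifth

The supertonic of D# harmonic minor is E#.
E# up to B#: letters E→B make it a fifth; 7 semitones makes it perfect.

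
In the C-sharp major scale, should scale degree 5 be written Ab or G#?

Each scale degree takes a distinct letter name. Degree 5 of a scale on C must use the letter G.
G# and Ab are enharmonically the same pitch, but only G# uses the letter G, so it is the correct spelling here.

G#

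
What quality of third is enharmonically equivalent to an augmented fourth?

An augmented fourth spans 6 semitones.
A third spanning 6 semitones is doubly augmented (the major third is 4).

doubly augmented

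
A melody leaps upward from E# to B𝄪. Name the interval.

Counting letters E–F–G–A–B gives a fifth.
E#→B## = 8 semitones, 1 wider than the perfect fifth (7), so augmented.

augmented fifth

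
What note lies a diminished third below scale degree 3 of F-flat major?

F#

Scale degree 3 of Fb major is Ab.
A diminished third (2 semitones) below Ab lands on the letter F, giving F#.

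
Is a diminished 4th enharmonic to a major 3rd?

A diminished fourth spans 4 semitones; a major third spans 4.
They are enharmonically equivalent.

Yes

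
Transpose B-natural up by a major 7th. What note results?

A#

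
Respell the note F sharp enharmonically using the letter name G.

Gb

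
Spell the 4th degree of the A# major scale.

D#

Degree 4 takes the letter 3 steps above A, which is D.
In major, degree 4 sits 5 semitones above the tonic. A# + 5 semitones is pitch class 3, spelled on D as D#.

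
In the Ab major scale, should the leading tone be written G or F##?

Each scale degree takes a distinct letter name. Degree 7 of a scale on A must use the letter G.
G and F## are enharmonically the same pitch, but only G uses the letter G, so it is the correct spelling here.

G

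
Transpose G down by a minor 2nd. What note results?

A second below G lands on the letter F.
A minor second spans 1 semitone, so G moves to pitch class 6. On the letter F that is F#.

F#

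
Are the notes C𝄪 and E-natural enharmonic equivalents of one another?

C## is pitch class 2; E is pitch class 4.
The pitch classes differ (2 vs. 4), so they are not enharmonic equivalents.

No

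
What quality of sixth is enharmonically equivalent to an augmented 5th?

minor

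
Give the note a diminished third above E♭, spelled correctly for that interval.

E up a major third is G#, so the target letter is G.
From Eb, a diminished third is 2 semitones up: Gbb.

Gbb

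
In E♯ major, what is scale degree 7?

Degree 7 takes the letter 6 steps above E, which is D.
In major, degree 7 sits 11 semitones above the tonic. E# + 11 semitones is pitch class 4, spelled on D as D##.

D##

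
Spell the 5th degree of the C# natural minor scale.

G#

Degree 5 takes the letter 4 steps above C, which is G.
In natural minor, degree 5 sits 7 semitones above the tonic. C# + 7 semitones is pitch class 8, spelled on G as G#.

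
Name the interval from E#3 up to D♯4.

The letter names run E→D, a span of 6 letter steps, so the interval is some kind of seventh.
E# to D# is 10 semitones. A major seventh is 11, so 10 makes it minor.

minor seventh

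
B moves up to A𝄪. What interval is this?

The letter names run B→A, a span of 6 letter steps, so the interval is some kind of seventh.
B to A## is 12 semitones. A major seventh is 11, so 12 makes it augmented.

augmented seventh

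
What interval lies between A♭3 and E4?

The letter names run A→E, a span of 4 letter steps, so the interval is some kind of fifth.
Ab to E is 8 semitones. A perfect fifth is 7, so 8 makes it augmented.

augmented fifth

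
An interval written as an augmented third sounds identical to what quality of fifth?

doubly diminished

An augmented third spans 5 semitones.
A fifth spanning 5 semitones is doubly diminished (the perfect fifth is 7).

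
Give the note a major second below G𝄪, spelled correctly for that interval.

F##

G down a major second is F, so the target letter is F.
From G##, a major second is 2 semitones down: F##.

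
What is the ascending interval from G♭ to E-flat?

major sixth

Counting letters G–A–B–C–D–E gives a sixth.
Gb→Eb = 9 semitones, exactly the major sixth.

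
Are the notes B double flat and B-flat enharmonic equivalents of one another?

Two spellings are enharmonically equivalent only if they share a pitch class.
Here Bbb → 9, Bb → 10; 9 ≠ 10, so they are not.

No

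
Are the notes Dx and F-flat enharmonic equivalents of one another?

Yes

D## is pitch class 4; Fb is pitch class 4.
All spellings map to pitch class 4, so they are enharmonically equivalent.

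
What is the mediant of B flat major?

Degree 3 takes the letter 2 steps above B, which is D.
In major, degree 3 sits 4 semitones above the tonic. Bb + 4 semitones is pitch class 2, spelled on D as D.

D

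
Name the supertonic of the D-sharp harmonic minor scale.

E#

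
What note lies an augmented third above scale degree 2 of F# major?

B##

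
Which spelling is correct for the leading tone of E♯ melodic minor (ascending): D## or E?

Each scale degree takes a distinct letter name. Degree 7 of a scale on E must use the letter D.
D## and E are enharmonically the same pitch, but only D## uses the letter D, so it is the correct spelling here.

D##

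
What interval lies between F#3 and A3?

minor third

Counting letters F–G–A gives a third.
F#→A = 3 semitones, 1 narrower than the major third (4), so minor.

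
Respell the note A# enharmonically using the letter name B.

Bb

A# is pitch class 10. The letter B alone is pitch class 11.
To reach pitch class 10 from B requires an offset of -1 semitone, i.e. flat: Bb.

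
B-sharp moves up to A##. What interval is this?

major seventh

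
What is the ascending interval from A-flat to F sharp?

The letter names run A→F, a span of 5 letter steps, so the interval is some kind of sixth.
Ab to F# is 10 semitones. A major sixth is 9, so 10 makes it augmented.

augmented sixth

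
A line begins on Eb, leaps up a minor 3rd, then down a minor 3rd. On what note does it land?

Eb

A minor third up from Eb is Gb (letter G, 3 semitones up).
A minor third down from Gb is Eb (letter E, 3 semitones down).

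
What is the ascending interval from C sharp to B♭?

The letter names run C→B, a span of 6 letter steps, so the interval is some kind of seventh.
C# to Bb is 9 semitones. A major seventh is 11, so 9 makes it diminished.

diminished seventh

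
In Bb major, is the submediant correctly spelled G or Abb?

Each scale degree takes a distinct letter name. Degree 6 of a scale on B must use the letter G.
G and Abb are enharmonically the same pitch, but only G uses the letter G, so it is the correct spelling here.

G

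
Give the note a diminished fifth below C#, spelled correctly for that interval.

F##

A fifth below C lands on the letter F.
A diminished fifth spans 6 semitones, so C# moves to pitch class 7. On the letter F that is F##.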